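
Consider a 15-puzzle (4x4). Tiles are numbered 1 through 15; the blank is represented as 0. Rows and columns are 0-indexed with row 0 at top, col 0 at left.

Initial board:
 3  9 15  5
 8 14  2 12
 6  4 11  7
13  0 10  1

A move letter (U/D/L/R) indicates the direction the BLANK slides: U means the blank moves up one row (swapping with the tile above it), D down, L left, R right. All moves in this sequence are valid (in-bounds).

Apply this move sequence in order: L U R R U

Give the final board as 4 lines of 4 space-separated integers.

Answer:  3  9 15  5
 8 14  0 12
 4 11  2  7
 6 13 10  1

Derivation:
After move 1 (L):
 3  9 15  5
 8 14  2 12
 6  4 11  7
 0 13 10  1

After move 2 (U):
 3  9 15  5
 8 14  2 12
 0  4 11  7
 6 13 10  1

After move 3 (R):
 3  9 15  5
 8 14  2 12
 4  0 11  7
 6 13 10  1

After move 4 (R):
 3  9 15  5
 8 14  2 12
 4 11  0  7
 6 13 10  1

After move 5 (U):
 3  9 15  5
 8 14  0 12
 4 11  2  7
 6 13 10  1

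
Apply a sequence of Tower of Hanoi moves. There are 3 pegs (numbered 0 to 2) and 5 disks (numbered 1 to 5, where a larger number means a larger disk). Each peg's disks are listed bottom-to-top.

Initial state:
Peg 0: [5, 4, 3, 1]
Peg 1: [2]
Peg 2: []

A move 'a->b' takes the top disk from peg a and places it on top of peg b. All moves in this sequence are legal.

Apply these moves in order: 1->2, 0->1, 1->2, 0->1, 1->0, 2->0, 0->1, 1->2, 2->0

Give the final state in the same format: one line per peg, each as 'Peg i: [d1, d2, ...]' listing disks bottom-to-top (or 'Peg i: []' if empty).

Answer: Peg 0: [5, 4, 3, 1]
Peg 1: []
Peg 2: [2]

Derivation:
After move 1 (1->2):
Peg 0: [5, 4, 3, 1]
Peg 1: []
Peg 2: [2]

After move 2 (0->1):
Peg 0: [5, 4, 3]
Peg 1: [1]
Peg 2: [2]

After move 3 (1->2):
Peg 0: [5, 4, 3]
Peg 1: []
Peg 2: [2, 1]

After move 4 (0->1):
Peg 0: [5, 4]
Peg 1: [3]
Peg 2: [2, 1]

After move 5 (1->0):
Peg 0: [5, 4, 3]
Peg 1: []
Peg 2: [2, 1]

After move 6 (2->0):
Peg 0: [5, 4, 3, 1]
Peg 1: []
Peg 2: [2]

After move 7 (0->1):
Peg 0: [5, 4, 3]
Peg 1: [1]
Peg 2: [2]

After move 8 (1->2):
Peg 0: [5, 4, 3]
Peg 1: []
Peg 2: [2, 1]

After move 9 (2->0):
Peg 0: [5, 4, 3, 1]
Peg 1: []
Peg 2: [2]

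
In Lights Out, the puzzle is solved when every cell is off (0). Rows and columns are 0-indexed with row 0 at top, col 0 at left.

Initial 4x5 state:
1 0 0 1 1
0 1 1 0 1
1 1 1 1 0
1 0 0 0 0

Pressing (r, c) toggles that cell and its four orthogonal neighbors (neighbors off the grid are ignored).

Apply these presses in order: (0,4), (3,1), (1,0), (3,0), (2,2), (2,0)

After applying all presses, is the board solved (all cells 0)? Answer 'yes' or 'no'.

After press 1 at (0,4):
1 0 0 0 0
0 1 1 0 0
1 1 1 1 0
1 0 0 0 0

After press 2 at (3,1):
1 0 0 0 0
0 1 1 0 0
1 0 1 1 0
0 1 1 0 0

After press 3 at (1,0):
0 0 0 0 0
1 0 1 0 0
0 0 1 1 0
0 1 1 0 0

After press 4 at (3,0):
0 0 0 0 0
1 0 1 0 0
1 0 1 1 0
1 0 1 0 0

After press 5 at (2,2):
0 0 0 0 0
1 0 0 0 0
1 1 0 0 0
1 0 0 0 0

After press 6 at (2,0):
0 0 0 0 0
0 0 0 0 0
0 0 0 0 0
0 0 0 0 0

Lights still on: 0

Answer: yes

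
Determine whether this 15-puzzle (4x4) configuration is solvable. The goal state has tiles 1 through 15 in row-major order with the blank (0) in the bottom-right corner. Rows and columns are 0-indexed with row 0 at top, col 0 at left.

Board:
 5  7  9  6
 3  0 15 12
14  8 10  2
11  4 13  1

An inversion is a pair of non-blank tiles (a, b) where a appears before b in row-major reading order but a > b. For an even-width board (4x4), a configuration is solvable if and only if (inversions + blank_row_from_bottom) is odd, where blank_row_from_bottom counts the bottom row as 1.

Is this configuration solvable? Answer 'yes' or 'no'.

Answer: yes

Derivation:
Inversions: 54
Blank is in row 1 (0-indexed from top), which is row 3 counting from the bottom (bottom = 1).
54 + 3 = 57, which is odd, so the puzzle is solvable.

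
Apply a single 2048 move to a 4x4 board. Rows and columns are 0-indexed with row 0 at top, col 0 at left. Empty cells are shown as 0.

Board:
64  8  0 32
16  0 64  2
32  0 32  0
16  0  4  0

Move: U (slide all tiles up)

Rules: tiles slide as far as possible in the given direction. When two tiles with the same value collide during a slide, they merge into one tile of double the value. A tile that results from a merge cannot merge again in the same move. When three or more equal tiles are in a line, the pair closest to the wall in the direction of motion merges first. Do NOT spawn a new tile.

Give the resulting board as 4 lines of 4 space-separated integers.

Slide up:
col 0: [64, 16, 32, 16] -> [64, 16, 32, 16]
col 1: [8, 0, 0, 0] -> [8, 0, 0, 0]
col 2: [0, 64, 32, 4] -> [64, 32, 4, 0]
col 3: [32, 2, 0, 0] -> [32, 2, 0, 0]

Answer: 64  8 64 32
16  0 32  2
32  0  4  0
16  0  0  0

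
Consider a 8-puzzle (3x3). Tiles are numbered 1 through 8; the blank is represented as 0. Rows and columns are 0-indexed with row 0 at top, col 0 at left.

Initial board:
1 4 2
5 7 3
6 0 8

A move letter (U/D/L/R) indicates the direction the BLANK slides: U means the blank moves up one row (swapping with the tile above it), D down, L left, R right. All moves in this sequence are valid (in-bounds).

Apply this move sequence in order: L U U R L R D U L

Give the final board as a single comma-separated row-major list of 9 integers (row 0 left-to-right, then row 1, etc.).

After move 1 (L):
1 4 2
5 7 3
0 6 8

After move 2 (U):
1 4 2
0 7 3
5 6 8

After move 3 (U):
0 4 2
1 7 3
5 6 8

After move 4 (R):
4 0 2
1 7 3
5 6 8

After move 5 (L):
0 4 2
1 7 3
5 6 8

After move 6 (R):
4 0 2
1 7 3
5 6 8

After move 7 (D):
4 7 2
1 0 3
5 6 8

After move 8 (U):
4 0 2
1 7 3
5 6 8

After move 9 (L):
0 4 2
1 7 3
5 6 8

Answer: 0, 4, 2, 1, 7, 3, 5, 6, 8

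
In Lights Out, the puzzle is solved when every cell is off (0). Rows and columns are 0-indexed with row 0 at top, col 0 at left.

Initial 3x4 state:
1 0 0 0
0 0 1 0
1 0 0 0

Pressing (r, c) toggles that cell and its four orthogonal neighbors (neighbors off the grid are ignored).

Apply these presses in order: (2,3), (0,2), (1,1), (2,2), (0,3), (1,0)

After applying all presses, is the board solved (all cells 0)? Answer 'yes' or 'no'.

Answer: yes

Derivation:
After press 1 at (2,3):
1 0 0 0
0 0 1 1
1 0 1 1

After press 2 at (0,2):
1 1 1 1
0 0 0 1
1 0 1 1

After press 3 at (1,1):
1 0 1 1
1 1 1 1
1 1 1 1

After press 4 at (2,2):
1 0 1 1
1 1 0 1
1 0 0 0

After press 5 at (0,3):
1 0 0 0
1 1 0 0
1 0 0 0

After press 6 at (1,0):
0 0 0 0
0 0 0 0
0 0 0 0

Lights still on: 0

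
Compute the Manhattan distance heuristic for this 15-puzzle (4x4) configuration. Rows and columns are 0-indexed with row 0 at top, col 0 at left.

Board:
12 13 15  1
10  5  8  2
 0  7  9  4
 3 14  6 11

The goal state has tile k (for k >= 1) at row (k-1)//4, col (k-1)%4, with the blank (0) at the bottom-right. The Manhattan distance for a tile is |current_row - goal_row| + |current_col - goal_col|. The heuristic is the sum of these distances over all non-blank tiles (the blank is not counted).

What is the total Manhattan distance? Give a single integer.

Tile 12: (0,0)->(2,3) = 5
Tile 13: (0,1)->(3,0) = 4
Tile 15: (0,2)->(3,2) = 3
Tile 1: (0,3)->(0,0) = 3
Tile 10: (1,0)->(2,1) = 2
Tile 5: (1,1)->(1,0) = 1
Tile 8: (1,2)->(1,3) = 1
Tile 2: (1,3)->(0,1) = 3
Tile 7: (2,1)->(1,2) = 2
Tile 9: (2,2)->(2,0) = 2
Tile 4: (2,3)->(0,3) = 2
Tile 3: (3,0)->(0,2) = 5
Tile 14: (3,1)->(3,1) = 0
Tile 6: (3,2)->(1,1) = 3
Tile 11: (3,3)->(2,2) = 2
Sum: 5 + 4 + 3 + 3 + 2 + 1 + 1 + 3 + 2 + 2 + 2 + 5 + 0 + 3 + 2 = 38

Answer: 38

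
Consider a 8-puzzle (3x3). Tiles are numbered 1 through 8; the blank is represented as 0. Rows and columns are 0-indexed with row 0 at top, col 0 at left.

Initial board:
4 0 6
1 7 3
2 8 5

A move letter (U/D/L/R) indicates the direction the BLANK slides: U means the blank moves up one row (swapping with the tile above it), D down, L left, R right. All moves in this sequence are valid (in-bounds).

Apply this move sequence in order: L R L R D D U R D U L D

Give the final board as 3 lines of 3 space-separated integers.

Answer: 4 7 6
1 8 3
2 0 5

Derivation:
After move 1 (L):
0 4 6
1 7 3
2 8 5

After move 2 (R):
4 0 6
1 7 3
2 8 5

After move 3 (L):
0 4 6
1 7 3
2 8 5

After move 4 (R):
4 0 6
1 7 3
2 8 5

After move 5 (D):
4 7 6
1 0 3
2 8 5

After move 6 (D):
4 7 6
1 8 3
2 0 5

After move 7 (U):
4 7 6
1 0 3
2 8 5

After move 8 (R):
4 7 6
1 3 0
2 8 5

After move 9 (D):
4 7 6
1 3 5
2 8 0

After move 10 (U):
4 7 6
1 3 0
2 8 5

After move 11 (L):
4 7 6
1 0 3
2 8 5

After move 12 (D):
4 7 6
1 8 3
2 0 5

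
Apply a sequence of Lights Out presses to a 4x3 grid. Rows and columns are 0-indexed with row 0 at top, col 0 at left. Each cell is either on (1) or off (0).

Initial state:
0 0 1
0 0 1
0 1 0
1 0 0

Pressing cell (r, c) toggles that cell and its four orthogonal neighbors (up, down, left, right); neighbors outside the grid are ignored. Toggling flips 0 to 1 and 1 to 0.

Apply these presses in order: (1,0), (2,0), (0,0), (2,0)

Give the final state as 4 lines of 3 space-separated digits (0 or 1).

After press 1 at (1,0):
1 0 1
1 1 1
1 1 0
1 0 0

After press 2 at (2,0):
1 0 1
0 1 1
0 0 0
0 0 0

After press 3 at (0,0):
0 1 1
1 1 1
0 0 0
0 0 0

After press 4 at (2,0):
0 1 1
0 1 1
1 1 0
1 0 0

Answer: 0 1 1
0 1 1
1 1 0
1 0 0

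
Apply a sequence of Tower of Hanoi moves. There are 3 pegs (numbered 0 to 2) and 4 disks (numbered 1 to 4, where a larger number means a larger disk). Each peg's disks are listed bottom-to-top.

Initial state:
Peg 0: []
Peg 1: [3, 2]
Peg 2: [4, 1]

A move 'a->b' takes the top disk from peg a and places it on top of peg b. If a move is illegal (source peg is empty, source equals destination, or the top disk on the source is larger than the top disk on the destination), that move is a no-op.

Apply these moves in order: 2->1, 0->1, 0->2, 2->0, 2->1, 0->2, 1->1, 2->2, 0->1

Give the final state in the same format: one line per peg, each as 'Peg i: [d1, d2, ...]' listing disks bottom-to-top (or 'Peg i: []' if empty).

After move 1 (2->1):
Peg 0: []
Peg 1: [3, 2, 1]
Peg 2: [4]

After move 2 (0->1):
Peg 0: []
Peg 1: [3, 2, 1]
Peg 2: [4]

After move 3 (0->2):
Peg 0: []
Peg 1: [3, 2, 1]
Peg 2: [4]

After move 4 (2->0):
Peg 0: [4]
Peg 1: [3, 2, 1]
Peg 2: []

After move 5 (2->1):
Peg 0: [4]
Peg 1: [3, 2, 1]
Peg 2: []

After move 6 (0->2):
Peg 0: []
Peg 1: [3, 2, 1]
Peg 2: [4]

After move 7 (1->1):
Peg 0: []
Peg 1: [3, 2, 1]
Peg 2: [4]

After move 8 (2->2):
Peg 0: []
Peg 1: [3, 2, 1]
Peg 2: [4]

After move 9 (0->1):
Peg 0: []
Peg 1: [3, 2, 1]
Peg 2: [4]

Answer: Peg 0: []
Peg 1: [3, 2, 1]
Peg 2: [4]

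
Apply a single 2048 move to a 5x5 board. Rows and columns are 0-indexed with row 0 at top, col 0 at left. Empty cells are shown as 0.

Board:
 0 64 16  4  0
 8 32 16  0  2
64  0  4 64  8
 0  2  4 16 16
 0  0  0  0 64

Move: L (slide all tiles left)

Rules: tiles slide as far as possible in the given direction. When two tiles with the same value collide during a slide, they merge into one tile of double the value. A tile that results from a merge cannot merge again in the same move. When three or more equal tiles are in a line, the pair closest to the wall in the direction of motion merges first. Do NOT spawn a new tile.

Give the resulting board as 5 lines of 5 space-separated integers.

Answer: 64 16  4  0  0
 8 32 16  2  0
64  4 64  8  0
 2  4 32  0  0
64  0  0  0  0

Derivation:
Slide left:
row 0: [0, 64, 16, 4, 0] -> [64, 16, 4, 0, 0]
row 1: [8, 32, 16, 0, 2] -> [8, 32, 16, 2, 0]
row 2: [64, 0, 4, 64, 8] -> [64, 4, 64, 8, 0]
row 3: [0, 2, 4, 16, 16] -> [2, 4, 32, 0, 0]
row 4: [0, 0, 0, 0, 64] -> [64, 0, 0, 0, 0]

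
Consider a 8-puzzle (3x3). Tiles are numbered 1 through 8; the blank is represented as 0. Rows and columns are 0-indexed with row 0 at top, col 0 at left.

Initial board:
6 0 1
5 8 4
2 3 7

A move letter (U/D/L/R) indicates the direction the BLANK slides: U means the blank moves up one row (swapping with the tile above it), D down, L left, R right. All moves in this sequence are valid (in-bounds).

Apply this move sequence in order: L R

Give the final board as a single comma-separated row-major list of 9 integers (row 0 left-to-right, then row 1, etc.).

Answer: 6, 0, 1, 5, 8, 4, 2, 3, 7

Derivation:
After move 1 (L):
0 6 1
5 8 4
2 3 7

After move 2 (R):
6 0 1
5 8 4
2 3 7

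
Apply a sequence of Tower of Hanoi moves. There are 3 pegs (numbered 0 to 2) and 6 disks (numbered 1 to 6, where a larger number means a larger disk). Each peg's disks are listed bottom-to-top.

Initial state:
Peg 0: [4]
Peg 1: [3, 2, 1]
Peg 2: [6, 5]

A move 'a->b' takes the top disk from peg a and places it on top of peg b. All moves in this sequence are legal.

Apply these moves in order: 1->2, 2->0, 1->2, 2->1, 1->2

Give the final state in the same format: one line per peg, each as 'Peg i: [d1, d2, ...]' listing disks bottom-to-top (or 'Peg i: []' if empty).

After move 1 (1->2):
Peg 0: [4]
Peg 1: [3, 2]
Peg 2: [6, 5, 1]

After move 2 (2->0):
Peg 0: [4, 1]
Peg 1: [3, 2]
Peg 2: [6, 5]

After move 3 (1->2):
Peg 0: [4, 1]
Peg 1: [3]
Peg 2: [6, 5, 2]

After move 4 (2->1):
Peg 0: [4, 1]
Peg 1: [3, 2]
Peg 2: [6, 5]

After move 5 (1->2):
Peg 0: [4, 1]
Peg 1: [3]
Peg 2: [6, 5, 2]

Answer: Peg 0: [4, 1]
Peg 1: [3]
Peg 2: [6, 5, 2]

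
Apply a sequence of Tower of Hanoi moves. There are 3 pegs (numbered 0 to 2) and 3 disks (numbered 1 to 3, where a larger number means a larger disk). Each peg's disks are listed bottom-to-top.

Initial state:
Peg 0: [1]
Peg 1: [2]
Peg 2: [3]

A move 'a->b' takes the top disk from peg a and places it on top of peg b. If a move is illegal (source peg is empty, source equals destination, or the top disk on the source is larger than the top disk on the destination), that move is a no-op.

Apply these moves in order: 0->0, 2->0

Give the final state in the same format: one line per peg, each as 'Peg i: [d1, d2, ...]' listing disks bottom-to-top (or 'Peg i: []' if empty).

Answer: Peg 0: [1]
Peg 1: [2]
Peg 2: [3]

Derivation:
After move 1 (0->0):
Peg 0: [1]
Peg 1: [2]
Peg 2: [3]

After move 2 (2->0):
Peg 0: [1]
Peg 1: [2]
Peg 2: [3]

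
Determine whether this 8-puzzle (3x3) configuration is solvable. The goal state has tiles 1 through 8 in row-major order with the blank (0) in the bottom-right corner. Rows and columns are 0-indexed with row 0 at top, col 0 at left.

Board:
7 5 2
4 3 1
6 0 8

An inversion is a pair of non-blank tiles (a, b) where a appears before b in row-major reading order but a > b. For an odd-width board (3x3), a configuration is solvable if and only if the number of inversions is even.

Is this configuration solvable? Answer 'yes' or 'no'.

Inversions (pairs i<j in row-major order where tile[i] > tile[j] > 0): 14
14 is even, so the puzzle is solvable.

Answer: yes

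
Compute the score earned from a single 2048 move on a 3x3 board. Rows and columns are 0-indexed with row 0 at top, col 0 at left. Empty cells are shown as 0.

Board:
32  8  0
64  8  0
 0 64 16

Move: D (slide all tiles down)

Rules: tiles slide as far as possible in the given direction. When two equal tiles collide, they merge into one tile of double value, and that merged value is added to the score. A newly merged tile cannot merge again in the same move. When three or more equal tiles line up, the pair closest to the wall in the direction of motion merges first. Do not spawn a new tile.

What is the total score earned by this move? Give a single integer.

Answer: 16

Derivation:
Slide down:
col 0: [32, 64, 0] -> [0, 32, 64]  score +0 (running 0)
col 1: [8, 8, 64] -> [0, 16, 64]  score +16 (running 16)
col 2: [0, 0, 16] -> [0, 0, 16]  score +0 (running 16)
Board after move:
 0  0  0
32 16  0
64 64 16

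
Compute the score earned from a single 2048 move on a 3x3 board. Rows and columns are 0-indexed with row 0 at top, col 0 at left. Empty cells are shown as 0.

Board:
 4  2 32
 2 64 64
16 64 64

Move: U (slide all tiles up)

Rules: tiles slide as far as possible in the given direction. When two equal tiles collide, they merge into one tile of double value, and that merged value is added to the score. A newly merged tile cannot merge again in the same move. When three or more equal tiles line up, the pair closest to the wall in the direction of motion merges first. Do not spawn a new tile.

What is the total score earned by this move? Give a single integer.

Answer: 256

Derivation:
Slide up:
col 0: [4, 2, 16] -> [4, 2, 16]  score +0 (running 0)
col 1: [2, 64, 64] -> [2, 128, 0]  score +128 (running 128)
col 2: [32, 64, 64] -> [32, 128, 0]  score +128 (running 256)
Board after move:
  4   2  32
  2 128 128
 16   0   0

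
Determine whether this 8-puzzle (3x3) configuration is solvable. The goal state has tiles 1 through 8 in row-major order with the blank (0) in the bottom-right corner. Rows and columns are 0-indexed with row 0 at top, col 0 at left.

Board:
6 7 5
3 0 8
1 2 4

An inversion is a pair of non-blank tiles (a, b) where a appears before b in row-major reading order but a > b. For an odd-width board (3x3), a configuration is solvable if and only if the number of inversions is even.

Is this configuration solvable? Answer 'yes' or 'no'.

Answer: no

Derivation:
Inversions (pairs i<j in row-major order where tile[i] > tile[j] > 0): 19
19 is odd, so the puzzle is not solvable.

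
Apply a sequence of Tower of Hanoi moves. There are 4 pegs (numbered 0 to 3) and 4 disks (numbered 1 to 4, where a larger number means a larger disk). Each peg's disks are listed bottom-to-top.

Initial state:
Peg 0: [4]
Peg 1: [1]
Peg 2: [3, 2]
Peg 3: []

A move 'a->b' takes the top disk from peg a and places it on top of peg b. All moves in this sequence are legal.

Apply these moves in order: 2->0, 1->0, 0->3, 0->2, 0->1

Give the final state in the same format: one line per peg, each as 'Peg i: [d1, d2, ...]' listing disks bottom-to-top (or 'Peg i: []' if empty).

Answer: Peg 0: []
Peg 1: [4]
Peg 2: [3, 2]
Peg 3: [1]

Derivation:
After move 1 (2->0):
Peg 0: [4, 2]
Peg 1: [1]
Peg 2: [3]
Peg 3: []

After move 2 (1->0):
Peg 0: [4, 2, 1]
Peg 1: []
Peg 2: [3]
Peg 3: []

After move 3 (0->3):
Peg 0: [4, 2]
Peg 1: []
Peg 2: [3]
Peg 3: [1]

After move 4 (0->2):
Peg 0: [4]
Peg 1: []
Peg 2: [3, 2]
Peg 3: [1]

After move 5 (0->1):
Peg 0: []
Peg 1: [4]
Peg 2: [3, 2]
Peg 3: [1]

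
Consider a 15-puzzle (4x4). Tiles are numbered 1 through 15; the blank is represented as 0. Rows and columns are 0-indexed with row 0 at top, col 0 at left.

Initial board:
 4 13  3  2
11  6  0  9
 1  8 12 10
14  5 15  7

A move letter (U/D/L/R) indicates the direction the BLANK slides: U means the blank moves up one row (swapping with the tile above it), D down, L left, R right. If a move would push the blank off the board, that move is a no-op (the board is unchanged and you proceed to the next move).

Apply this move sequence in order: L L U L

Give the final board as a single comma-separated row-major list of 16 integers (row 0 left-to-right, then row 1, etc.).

After move 1 (L):
 4 13  3  2
11  0  6  9
 1  8 12 10
14  5 15  7

After move 2 (L):
 4 13  3  2
 0 11  6  9
 1  8 12 10
14  5 15  7

After move 3 (U):
 0 13  3  2
 4 11  6  9
 1  8 12 10
14  5 15  7

After move 4 (L):
 0 13  3  2
 4 11  6  9
 1  8 12 10
14  5 15  7

Answer: 0, 13, 3, 2, 4, 11, 6, 9, 1, 8, 12, 10, 14, 5, 15, 7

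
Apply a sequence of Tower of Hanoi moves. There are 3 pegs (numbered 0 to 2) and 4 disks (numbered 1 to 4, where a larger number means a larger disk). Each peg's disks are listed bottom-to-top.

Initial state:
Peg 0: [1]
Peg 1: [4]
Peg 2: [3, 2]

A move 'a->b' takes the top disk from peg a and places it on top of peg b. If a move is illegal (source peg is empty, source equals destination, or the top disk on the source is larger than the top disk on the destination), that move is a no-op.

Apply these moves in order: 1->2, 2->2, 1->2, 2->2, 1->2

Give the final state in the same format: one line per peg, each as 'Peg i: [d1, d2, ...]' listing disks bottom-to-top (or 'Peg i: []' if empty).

Answer: Peg 0: [1]
Peg 1: [4]
Peg 2: [3, 2]

Derivation:
After move 1 (1->2):
Peg 0: [1]
Peg 1: [4]
Peg 2: [3, 2]

After move 2 (2->2):
Peg 0: [1]
Peg 1: [4]
Peg 2: [3, 2]

After move 3 (1->2):
Peg 0: [1]
Peg 1: [4]
Peg 2: [3, 2]

After move 4 (2->2):
Peg 0: [1]
Peg 1: [4]
Peg 2: [3, 2]

After move 5 (1->2):
Peg 0: [1]
Peg 1: [4]
Peg 2: [3, 2]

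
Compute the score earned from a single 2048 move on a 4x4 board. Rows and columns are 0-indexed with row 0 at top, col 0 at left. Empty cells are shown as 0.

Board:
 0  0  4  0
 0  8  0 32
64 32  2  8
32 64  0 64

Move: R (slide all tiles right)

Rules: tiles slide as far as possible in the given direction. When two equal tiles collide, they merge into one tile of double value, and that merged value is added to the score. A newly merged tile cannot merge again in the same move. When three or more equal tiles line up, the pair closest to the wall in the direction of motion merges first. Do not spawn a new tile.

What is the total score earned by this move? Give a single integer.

Answer: 128

Derivation:
Slide right:
row 0: [0, 0, 4, 0] -> [0, 0, 0, 4]  score +0 (running 0)
row 1: [0, 8, 0, 32] -> [0, 0, 8, 32]  score +0 (running 0)
row 2: [64, 32, 2, 8] -> [64, 32, 2, 8]  score +0 (running 0)
row 3: [32, 64, 0, 64] -> [0, 0, 32, 128]  score +128 (running 128)
Board after move:
  0   0   0   4
  0   0   8  32
 64  32   2   8
  0   0  32 128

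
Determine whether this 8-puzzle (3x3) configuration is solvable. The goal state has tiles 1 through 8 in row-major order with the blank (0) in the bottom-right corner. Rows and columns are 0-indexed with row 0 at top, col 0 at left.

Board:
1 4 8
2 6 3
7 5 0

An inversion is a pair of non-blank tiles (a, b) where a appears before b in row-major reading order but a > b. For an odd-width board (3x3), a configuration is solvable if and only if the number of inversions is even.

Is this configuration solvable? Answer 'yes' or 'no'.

Inversions (pairs i<j in row-major order where tile[i] > tile[j] > 0): 10
10 is even, so the puzzle is solvable.

Answer: yes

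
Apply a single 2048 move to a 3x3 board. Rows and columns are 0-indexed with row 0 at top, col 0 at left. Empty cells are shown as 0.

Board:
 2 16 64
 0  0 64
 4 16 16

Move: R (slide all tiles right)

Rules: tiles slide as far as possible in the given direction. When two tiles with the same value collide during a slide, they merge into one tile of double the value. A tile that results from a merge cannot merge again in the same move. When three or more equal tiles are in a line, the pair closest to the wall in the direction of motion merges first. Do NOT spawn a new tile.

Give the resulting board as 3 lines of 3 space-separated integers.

Answer:  2 16 64
 0  0 64
 0  4 32

Derivation:
Slide right:
row 0: [2, 16, 64] -> [2, 16, 64]
row 1: [0, 0, 64] -> [0, 0, 64]
row 2: [4, 16, 16] -> [0, 4, 32]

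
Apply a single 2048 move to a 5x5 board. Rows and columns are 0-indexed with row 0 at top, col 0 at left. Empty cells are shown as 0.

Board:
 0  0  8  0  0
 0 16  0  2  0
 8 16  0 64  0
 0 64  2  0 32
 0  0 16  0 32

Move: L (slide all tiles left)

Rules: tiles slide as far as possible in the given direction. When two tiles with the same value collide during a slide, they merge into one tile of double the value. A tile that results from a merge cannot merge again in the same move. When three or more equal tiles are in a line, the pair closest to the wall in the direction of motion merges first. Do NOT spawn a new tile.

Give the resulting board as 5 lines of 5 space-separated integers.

Answer:  8  0  0  0  0
16  2  0  0  0
 8 16 64  0  0
64  2 32  0  0
16 32  0  0  0

Derivation:
Slide left:
row 0: [0, 0, 8, 0, 0] -> [8, 0, 0, 0, 0]
row 1: [0, 16, 0, 2, 0] -> [16, 2, 0, 0, 0]
row 2: [8, 16, 0, 64, 0] -> [8, 16, 64, 0, 0]
row 3: [0, 64, 2, 0, 32] -> [64, 2, 32, 0, 0]
row 4: [0, 0, 16, 0, 32] -> [16, 32, 0, 0, 0]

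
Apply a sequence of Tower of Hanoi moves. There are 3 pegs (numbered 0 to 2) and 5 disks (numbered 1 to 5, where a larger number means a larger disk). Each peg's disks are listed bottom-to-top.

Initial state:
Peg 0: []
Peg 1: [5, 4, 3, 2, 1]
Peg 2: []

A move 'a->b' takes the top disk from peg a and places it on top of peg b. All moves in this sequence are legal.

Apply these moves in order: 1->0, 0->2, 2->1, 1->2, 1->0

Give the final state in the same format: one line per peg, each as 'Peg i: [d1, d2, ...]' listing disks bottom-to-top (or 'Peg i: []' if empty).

Answer: Peg 0: [2]
Peg 1: [5, 4, 3]
Peg 2: [1]

Derivation:
After move 1 (1->0):
Peg 0: [1]
Peg 1: [5, 4, 3, 2]
Peg 2: []

After move 2 (0->2):
Peg 0: []
Peg 1: [5, 4, 3, 2]
Peg 2: [1]

After move 3 (2->1):
Peg 0: []
Peg 1: [5, 4, 3, 2, 1]
Peg 2: []

After move 4 (1->2):
Peg 0: []
Peg 1: [5, 4, 3, 2]
Peg 2: [1]

After move 5 (1->0):
Peg 0: [2]
Peg 1: [5, 4, 3]
Peg 2: [1]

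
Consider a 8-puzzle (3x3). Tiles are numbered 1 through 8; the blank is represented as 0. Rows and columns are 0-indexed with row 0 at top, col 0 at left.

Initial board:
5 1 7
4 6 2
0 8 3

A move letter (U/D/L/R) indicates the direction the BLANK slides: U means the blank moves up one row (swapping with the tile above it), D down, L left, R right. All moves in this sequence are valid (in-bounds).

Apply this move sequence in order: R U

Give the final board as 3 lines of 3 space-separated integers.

After move 1 (R):
5 1 7
4 6 2
8 0 3

After move 2 (U):
5 1 7
4 0 2
8 6 3

Answer: 5 1 7
4 0 2
8 6 3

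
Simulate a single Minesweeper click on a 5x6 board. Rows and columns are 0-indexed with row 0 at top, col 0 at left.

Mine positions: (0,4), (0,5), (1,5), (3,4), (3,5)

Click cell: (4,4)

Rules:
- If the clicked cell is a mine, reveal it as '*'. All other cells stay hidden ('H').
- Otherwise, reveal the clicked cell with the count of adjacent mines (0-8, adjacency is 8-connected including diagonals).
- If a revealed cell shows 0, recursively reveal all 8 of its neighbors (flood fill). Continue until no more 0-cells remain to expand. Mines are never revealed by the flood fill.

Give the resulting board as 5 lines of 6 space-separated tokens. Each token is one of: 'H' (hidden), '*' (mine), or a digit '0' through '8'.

H H H H H H
H H H H H H
H H H H H H
H H H H H H
H H H H 2 H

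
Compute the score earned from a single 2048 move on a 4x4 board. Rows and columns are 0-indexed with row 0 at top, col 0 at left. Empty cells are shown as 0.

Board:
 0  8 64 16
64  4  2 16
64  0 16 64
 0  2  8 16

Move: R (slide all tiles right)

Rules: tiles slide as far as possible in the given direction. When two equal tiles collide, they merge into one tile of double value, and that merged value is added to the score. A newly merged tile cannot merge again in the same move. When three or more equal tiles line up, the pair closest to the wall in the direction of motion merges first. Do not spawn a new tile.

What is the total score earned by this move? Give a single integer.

Slide right:
row 0: [0, 8, 64, 16] -> [0, 8, 64, 16]  score +0 (running 0)
row 1: [64, 4, 2, 16] -> [64, 4, 2, 16]  score +0 (running 0)
row 2: [64, 0, 16, 64] -> [0, 64, 16, 64]  score +0 (running 0)
row 3: [0, 2, 8, 16] -> [0, 2, 8, 16]  score +0 (running 0)
Board after move:
 0  8 64 16
64  4  2 16
 0 64 16 64
 0  2  8 16

Answer: 0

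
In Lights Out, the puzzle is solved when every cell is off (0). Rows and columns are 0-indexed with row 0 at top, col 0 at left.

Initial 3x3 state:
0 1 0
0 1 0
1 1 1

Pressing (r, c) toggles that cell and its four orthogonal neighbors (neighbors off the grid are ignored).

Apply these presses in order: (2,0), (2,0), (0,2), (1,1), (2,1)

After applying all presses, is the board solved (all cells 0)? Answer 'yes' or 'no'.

After press 1 at (2,0):
0 1 0
1 1 0
0 0 1

After press 2 at (2,0):
0 1 0
0 1 0
1 1 1

After press 3 at (0,2):
0 0 1
0 1 1
1 1 1

After press 4 at (1,1):
0 1 1
1 0 0
1 0 1

After press 5 at (2,1):
0 1 1
1 1 0
0 1 0

Lights still on: 5

Answer: no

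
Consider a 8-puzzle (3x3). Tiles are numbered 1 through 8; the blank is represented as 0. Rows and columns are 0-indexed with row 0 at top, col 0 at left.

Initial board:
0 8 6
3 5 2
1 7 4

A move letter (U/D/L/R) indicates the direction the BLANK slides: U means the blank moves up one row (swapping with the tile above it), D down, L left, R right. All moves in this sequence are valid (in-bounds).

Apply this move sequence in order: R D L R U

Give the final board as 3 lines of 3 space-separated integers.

After move 1 (R):
8 0 6
3 5 2
1 7 4

After move 2 (D):
8 5 6
3 0 2
1 7 4

After move 3 (L):
8 5 6
0 3 2
1 7 4

After move 4 (R):
8 5 6
3 0 2
1 7 4

After move 5 (U):
8 0 6
3 5 2
1 7 4

Answer: 8 0 6
3 5 2
1 7 4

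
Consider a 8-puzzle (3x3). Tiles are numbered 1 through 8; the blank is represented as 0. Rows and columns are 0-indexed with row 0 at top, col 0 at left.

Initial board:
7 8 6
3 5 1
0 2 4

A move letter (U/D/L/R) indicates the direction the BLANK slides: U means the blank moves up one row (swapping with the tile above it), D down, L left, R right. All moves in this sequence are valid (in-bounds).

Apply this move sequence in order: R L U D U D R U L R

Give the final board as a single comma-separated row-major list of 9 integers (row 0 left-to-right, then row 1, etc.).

Answer: 7, 8, 6, 3, 0, 1, 2, 5, 4

Derivation:
After move 1 (R):
7 8 6
3 5 1
2 0 4

After move 2 (L):
7 8 6
3 5 1
0 2 4

After move 3 (U):
7 8 6
0 5 1
3 2 4

After move 4 (D):
7 8 6
3 5 1
0 2 4

After move 5 (U):
7 8 6
0 5 1
3 2 4

After move 6 (D):
7 8 6
3 5 1
0 2 4

After move 7 (R):
7 8 6
3 5 1
2 0 4

After move 8 (U):
7 8 6
3 0 1
2 5 4

After move 9 (L):
7 8 6
0 3 1
2 5 4

After move 10 (R):
7 8 6
3 0 1
2 5 4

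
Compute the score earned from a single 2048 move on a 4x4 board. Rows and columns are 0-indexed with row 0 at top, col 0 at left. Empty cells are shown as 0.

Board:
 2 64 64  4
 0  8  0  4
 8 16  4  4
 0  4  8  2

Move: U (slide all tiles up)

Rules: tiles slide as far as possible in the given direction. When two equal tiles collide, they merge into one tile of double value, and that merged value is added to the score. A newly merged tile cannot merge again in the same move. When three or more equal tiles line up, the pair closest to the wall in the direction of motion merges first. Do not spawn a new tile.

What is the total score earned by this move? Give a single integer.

Slide up:
col 0: [2, 0, 8, 0] -> [2, 8, 0, 0]  score +0 (running 0)
col 1: [64, 8, 16, 4] -> [64, 8, 16, 4]  score +0 (running 0)
col 2: [64, 0, 4, 8] -> [64, 4, 8, 0]  score +0 (running 0)
col 3: [4, 4, 4, 2] -> [8, 4, 2, 0]  score +8 (running 8)
Board after move:
 2 64 64  8
 8  8  4  4
 0 16  8  2
 0  4  0  0

Answer: 8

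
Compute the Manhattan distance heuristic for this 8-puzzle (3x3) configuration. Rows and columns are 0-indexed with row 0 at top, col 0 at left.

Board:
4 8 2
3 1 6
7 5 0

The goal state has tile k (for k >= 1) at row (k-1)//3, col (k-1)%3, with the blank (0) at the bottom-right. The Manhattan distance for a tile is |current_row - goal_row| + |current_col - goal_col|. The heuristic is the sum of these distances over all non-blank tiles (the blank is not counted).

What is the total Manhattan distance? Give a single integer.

Answer: 10

Derivation:
Tile 4: (0,0)->(1,0) = 1
Tile 8: (0,1)->(2,1) = 2
Tile 2: (0,2)->(0,1) = 1
Tile 3: (1,0)->(0,2) = 3
Tile 1: (1,1)->(0,0) = 2
Tile 6: (1,2)->(1,2) = 0
Tile 7: (2,0)->(2,0) = 0
Tile 5: (2,1)->(1,1) = 1
Sum: 1 + 2 + 1 + 3 + 2 + 0 + 0 + 1 = 10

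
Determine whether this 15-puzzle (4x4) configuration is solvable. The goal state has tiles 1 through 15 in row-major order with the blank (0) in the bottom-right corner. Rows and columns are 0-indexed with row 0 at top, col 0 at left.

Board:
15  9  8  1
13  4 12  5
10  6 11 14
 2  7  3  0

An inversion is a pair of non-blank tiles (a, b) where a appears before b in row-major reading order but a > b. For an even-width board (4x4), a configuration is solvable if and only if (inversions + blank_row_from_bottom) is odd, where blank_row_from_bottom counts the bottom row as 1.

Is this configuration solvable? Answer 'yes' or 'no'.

Answer: yes

Derivation:
Inversions: 62
Blank is in row 3 (0-indexed from top), which is row 1 counting from the bottom (bottom = 1).
62 + 1 = 63, which is odd, so the puzzle is solvable.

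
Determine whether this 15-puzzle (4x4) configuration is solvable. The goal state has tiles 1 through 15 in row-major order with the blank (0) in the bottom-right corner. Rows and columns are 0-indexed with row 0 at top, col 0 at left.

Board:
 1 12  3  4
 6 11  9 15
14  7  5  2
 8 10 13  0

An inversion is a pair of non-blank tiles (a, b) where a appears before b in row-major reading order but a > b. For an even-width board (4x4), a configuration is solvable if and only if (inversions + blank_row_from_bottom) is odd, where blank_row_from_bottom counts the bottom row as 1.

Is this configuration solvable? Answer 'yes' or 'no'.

Inversions: 40
Blank is in row 3 (0-indexed from top), which is row 1 counting from the bottom (bottom = 1).
40 + 1 = 41, which is odd, so the puzzle is solvable.

Answer: yes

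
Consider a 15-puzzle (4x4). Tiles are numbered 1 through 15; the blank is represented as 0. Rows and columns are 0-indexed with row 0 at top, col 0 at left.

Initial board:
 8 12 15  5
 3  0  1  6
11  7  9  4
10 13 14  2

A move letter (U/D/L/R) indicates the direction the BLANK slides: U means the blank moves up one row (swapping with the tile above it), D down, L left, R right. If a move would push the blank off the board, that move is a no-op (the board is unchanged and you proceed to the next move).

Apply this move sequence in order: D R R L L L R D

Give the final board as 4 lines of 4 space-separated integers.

Answer:  8 12 15  5
 3  7  1  6
11 13  9  4
10  0 14  2

Derivation:
After move 1 (D):
 8 12 15  5
 3  7  1  6
11  0  9  4
10 13 14  2

After move 2 (R):
 8 12 15  5
 3  7  1  6
11  9  0  4
10 13 14  2

After move 3 (R):
 8 12 15  5
 3  7  1  6
11  9  4  0
10 13 14  2

After move 4 (L):
 8 12 15  5
 3  7  1  6
11  9  0  4
10 13 14  2

After move 5 (L):
 8 12 15  5
 3  7  1  6
11  0  9  4
10 13 14  2

After move 6 (L):
 8 12 15  5
 3  7  1  6
 0 11  9  4
10 13 14  2

After move 7 (R):
 8 12 15  5
 3  7  1  6
11  0  9  4
10 13 14  2

After move 8 (D):
 8 12 15  5
 3  7  1  6
11 13  9  4
10  0 14  2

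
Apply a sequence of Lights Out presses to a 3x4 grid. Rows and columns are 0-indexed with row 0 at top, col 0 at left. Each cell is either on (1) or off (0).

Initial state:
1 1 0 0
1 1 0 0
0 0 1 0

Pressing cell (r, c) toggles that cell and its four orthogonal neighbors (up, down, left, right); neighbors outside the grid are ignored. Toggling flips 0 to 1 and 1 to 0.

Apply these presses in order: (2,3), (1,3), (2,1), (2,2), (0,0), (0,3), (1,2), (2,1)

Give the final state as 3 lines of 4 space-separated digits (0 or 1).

After press 1 at (2,3):
1 1 0 0
1 1 0 1
0 0 0 1

After press 2 at (1,3):
1 1 0 1
1 1 1 0
0 0 0 0

After press 3 at (2,1):
1 1 0 1
1 0 1 0
1 1 1 0

After press 4 at (2,2):
1 1 0 1
1 0 0 0
1 0 0 1

After press 5 at (0,0):
0 0 0 1
0 0 0 0
1 0 0 1

After press 6 at (0,3):
0 0 1 0
0 0 0 1
1 0 0 1

After press 7 at (1,2):
0 0 0 0
0 1 1 0
1 0 1 1

After press 8 at (2,1):
0 0 0 0
0 0 1 0
0 1 0 1

Answer: 0 0 0 0
0 0 1 0
0 1 0 1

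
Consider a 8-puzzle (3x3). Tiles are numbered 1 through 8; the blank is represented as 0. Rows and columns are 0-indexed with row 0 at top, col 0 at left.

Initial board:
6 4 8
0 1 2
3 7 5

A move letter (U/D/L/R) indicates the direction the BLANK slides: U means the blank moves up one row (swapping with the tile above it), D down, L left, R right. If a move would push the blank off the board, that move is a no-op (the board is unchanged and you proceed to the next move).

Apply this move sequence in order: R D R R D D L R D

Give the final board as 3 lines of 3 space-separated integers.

After move 1 (R):
6 4 8
1 0 2
3 7 5

After move 2 (D):
6 4 8
1 7 2
3 0 5

After move 3 (R):
6 4 8
1 7 2
3 5 0

After move 4 (R):
6 4 8
1 7 2
3 5 0

After move 5 (D):
6 4 8
1 7 2
3 5 0

After move 6 (D):
6 4 8
1 7 2
3 5 0

After move 7 (L):
6 4 8
1 7 2
3 0 5

After move 8 (R):
6 4 8
1 7 2
3 5 0

After move 9 (D):
6 4 8
1 7 2
3 5 0

Answer: 6 4 8
1 7 2
3 5 0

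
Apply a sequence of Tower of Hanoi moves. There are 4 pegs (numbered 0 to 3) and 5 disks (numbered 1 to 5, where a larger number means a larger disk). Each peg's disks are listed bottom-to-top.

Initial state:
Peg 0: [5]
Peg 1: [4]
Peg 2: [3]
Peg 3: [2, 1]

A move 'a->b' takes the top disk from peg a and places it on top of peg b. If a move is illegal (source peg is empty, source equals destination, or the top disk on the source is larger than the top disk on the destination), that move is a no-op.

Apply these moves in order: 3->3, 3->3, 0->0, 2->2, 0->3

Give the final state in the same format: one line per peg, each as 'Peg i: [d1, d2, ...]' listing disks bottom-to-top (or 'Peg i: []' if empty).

After move 1 (3->3):
Peg 0: [5]
Peg 1: [4]
Peg 2: [3]
Peg 3: [2, 1]

After move 2 (3->3):
Peg 0: [5]
Peg 1: [4]
Peg 2: [3]
Peg 3: [2, 1]

After move 3 (0->0):
Peg 0: [5]
Peg 1: [4]
Peg 2: [3]
Peg 3: [2, 1]

After move 4 (2->2):
Peg 0: [5]
Peg 1: [4]
Peg 2: [3]
Peg 3: [2, 1]

After move 5 (0->3):
Peg 0: [5]
Peg 1: [4]
Peg 2: [3]
Peg 3: [2, 1]

Answer: Peg 0: [5]
Peg 1: [4]
Peg 2: [3]
Peg 3: [2, 1]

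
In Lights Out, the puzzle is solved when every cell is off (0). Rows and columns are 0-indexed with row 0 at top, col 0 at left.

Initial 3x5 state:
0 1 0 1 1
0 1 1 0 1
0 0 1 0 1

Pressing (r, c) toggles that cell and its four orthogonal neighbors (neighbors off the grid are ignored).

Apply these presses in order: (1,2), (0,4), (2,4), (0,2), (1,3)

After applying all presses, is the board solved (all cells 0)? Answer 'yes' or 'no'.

After press 1 at (1,2):
0 1 1 1 1
0 0 0 1 1
0 0 0 0 1

After press 2 at (0,4):
0 1 1 0 0
0 0 0 1 0
0 0 0 0 1

After press 3 at (2,4):
0 1 1 0 0
0 0 0 1 1
0 0 0 1 0

After press 4 at (0,2):
0 0 0 1 0
0 0 1 1 1
0 0 0 1 0

After press 5 at (1,3):
0 0 0 0 0
0 0 0 0 0
0 0 0 0 0

Lights still on: 0

Answer: yes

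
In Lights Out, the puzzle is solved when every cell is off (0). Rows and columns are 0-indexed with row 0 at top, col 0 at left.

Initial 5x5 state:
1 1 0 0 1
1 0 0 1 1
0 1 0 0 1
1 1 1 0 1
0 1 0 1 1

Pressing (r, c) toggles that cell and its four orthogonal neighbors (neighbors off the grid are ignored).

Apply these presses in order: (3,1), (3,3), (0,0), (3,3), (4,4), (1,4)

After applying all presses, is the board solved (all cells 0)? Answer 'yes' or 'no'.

Answer: yes

Derivation:
After press 1 at (3,1):
1 1 0 0 1
1 0 0 1 1
0 0 0 0 1
0 0 0 0 1
0 0 0 1 1

After press 2 at (3,3):
1 1 0 0 1
1 0 0 1 1
0 0 0 1 1
0 0 1 1 0
0 0 0 0 1

After press 3 at (0,0):
0 0 0 0 1
0 0 0 1 1
0 0 0 1 1
0 0 1 1 0
0 0 0 0 1

After press 4 at (3,3):
0 0 0 0 1
0 0 0 1 1
0 0 0 0 1
0 0 0 0 1
0 0 0 1 1

After press 5 at (4,4):
0 0 0 0 1
0 0 0 1 1
0 0 0 0 1
0 0 0 0 0
0 0 0 0 0

After press 6 at (1,4):
0 0 0 0 0
0 0 0 0 0
0 0 0 0 0
0 0 0 0 0
0 0 0 0 0

Lights still on: 0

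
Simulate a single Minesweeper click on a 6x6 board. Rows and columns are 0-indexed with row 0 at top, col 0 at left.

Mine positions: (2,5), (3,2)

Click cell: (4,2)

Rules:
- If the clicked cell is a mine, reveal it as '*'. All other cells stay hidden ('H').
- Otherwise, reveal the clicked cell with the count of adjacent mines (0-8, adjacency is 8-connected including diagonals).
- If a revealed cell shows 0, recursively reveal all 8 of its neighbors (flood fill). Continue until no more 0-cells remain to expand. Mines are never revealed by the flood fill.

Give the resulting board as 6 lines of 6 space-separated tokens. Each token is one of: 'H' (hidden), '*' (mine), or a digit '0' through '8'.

H H H H H H
H H H H H H
H H H H H H
H H H H H H
H H 1 H H H
H H H H H H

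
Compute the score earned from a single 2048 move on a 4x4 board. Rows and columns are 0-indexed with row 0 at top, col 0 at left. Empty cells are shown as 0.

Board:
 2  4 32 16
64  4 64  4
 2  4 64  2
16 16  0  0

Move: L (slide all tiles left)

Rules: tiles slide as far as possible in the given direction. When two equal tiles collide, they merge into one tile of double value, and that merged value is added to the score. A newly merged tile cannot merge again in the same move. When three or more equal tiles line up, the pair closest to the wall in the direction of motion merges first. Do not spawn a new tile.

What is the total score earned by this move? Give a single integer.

Slide left:
row 0: [2, 4, 32, 16] -> [2, 4, 32, 16]  score +0 (running 0)
row 1: [64, 4, 64, 4] -> [64, 4, 64, 4]  score +0 (running 0)
row 2: [2, 4, 64, 2] -> [2, 4, 64, 2]  score +0 (running 0)
row 3: [16, 16, 0, 0] -> [32, 0, 0, 0]  score +32 (running 32)
Board after move:
 2  4 32 16
64  4 64  4
 2  4 64  2
32  0  0  0

Answer: 32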